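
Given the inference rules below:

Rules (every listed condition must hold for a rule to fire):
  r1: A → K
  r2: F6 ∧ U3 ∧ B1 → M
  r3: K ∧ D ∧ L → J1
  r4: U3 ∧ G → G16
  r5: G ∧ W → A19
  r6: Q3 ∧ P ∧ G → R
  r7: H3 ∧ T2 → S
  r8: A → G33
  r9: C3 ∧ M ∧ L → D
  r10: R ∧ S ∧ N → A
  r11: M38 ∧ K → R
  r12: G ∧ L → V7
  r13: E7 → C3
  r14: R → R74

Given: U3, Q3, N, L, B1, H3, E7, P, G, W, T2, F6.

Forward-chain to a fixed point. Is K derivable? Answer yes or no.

yes

Round 1 — r2, r4, r5, r6, r7, r12, r13, derive M, G16, A19, R, S, V7, C3.
Round 2 — r9, r10, r14, derive D, A, R74.
Round 3 — r1, r8, derive K, G33.
Round 4 — r3, derive J1.
K appears in round 3, so it is derivable.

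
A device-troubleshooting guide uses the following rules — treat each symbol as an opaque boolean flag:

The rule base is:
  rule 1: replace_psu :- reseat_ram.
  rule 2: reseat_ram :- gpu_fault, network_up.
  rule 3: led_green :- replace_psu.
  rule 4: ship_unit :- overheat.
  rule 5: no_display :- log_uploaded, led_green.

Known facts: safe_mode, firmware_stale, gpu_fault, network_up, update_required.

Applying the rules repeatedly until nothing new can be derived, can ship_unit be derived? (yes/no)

Round 1: rule 2 [reseat_ram :- gpu_fault, network_up.]. New: reseat_ram.
Round 2: rule 1 [replace_psu :- reseat_ram.]. New: replace_psu.
Round 3: rule 3 [led_green :- replace_psu.]. New: led_green.
Fixed point reached. ship_unit is concluded only by rule 4; rule 4 needs overheat (never derived).

no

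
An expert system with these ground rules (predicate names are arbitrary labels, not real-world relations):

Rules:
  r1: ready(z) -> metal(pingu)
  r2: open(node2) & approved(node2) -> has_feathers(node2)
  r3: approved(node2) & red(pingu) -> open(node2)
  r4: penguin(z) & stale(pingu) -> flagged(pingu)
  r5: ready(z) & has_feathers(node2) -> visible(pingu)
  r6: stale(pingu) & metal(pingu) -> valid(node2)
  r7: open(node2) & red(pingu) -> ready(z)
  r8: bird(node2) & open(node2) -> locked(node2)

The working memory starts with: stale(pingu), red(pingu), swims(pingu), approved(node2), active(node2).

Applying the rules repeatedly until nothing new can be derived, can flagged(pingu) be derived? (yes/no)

no

Round 1: r3 [approved(node2) & red(pingu) -> open(node2)]. Adds open(node2).
Round 2: r2 [open(node2) & approved(node2) -> has_feathers(node2)]; r7 [open(node2) & red(pingu) -> ready(z)]. Adds has_feathers(node2), ready(z).
Round 3: r1 [ready(z) -> metal(pingu)]; r5 [ready(z) & has_feathers(node2) -> visible(pingu)]. Adds metal(pingu), visible(pingu).
Round 4: r6 [stale(pingu) & metal(pingu) -> valid(node2)]. Adds valid(node2).
Fixed point reached. flagged(pingu) is concluded only by r4; r4 needs penguin(z) (never derived).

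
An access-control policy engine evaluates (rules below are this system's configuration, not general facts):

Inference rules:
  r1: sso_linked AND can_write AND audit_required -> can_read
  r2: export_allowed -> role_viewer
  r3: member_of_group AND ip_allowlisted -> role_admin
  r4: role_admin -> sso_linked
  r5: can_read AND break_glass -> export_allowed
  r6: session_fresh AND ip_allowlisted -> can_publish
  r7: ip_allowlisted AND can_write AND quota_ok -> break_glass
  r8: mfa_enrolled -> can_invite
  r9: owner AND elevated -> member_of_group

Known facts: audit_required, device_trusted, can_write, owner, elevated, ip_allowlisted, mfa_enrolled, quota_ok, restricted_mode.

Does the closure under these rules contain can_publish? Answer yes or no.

Round 1: r7 [ip_allowlisted AND can_write AND quota_ok -> break_glass]; r8 [mfa_enrolled -> can_invite]; r9 [owner AND elevated -> member_of_group]. Adds break_glass, can_invite, member_of_group.
Round 2: r3 [member_of_group AND ip_allowlisted -> role_admin]. Adds role_admin.
Round 3: r4 [role_admin -> sso_linked]. Adds sso_linked.
Round 4: r1 [sso_linked AND can_write AND audit_required -> can_read]. Adds can_read.
Round 5: r5 [can_read AND break_glass -> export_allowed]. Adds export_allowed.
Round 6: r2 [export_allowed -> role_viewer]. Adds role_viewer.
Fixed point reached. can_publish is concluded only by r6; r6 needs session_fresh (never derived).

no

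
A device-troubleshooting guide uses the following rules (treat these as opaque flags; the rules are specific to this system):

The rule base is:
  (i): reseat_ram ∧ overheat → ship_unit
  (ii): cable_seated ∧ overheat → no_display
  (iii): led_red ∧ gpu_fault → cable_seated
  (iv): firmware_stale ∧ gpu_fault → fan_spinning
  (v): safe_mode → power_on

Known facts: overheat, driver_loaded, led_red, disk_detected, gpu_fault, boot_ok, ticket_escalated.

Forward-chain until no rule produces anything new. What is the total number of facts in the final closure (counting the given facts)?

9

Round 1 — (iii), derive cable_seated.
Round 2 — (ii), derive no_display.
Closure: {boot_ok, cable_seated, disk_detected, driver_loaded, gpu_fault, led_red, no_display, overheat, ticket_escalated} — 9 facts.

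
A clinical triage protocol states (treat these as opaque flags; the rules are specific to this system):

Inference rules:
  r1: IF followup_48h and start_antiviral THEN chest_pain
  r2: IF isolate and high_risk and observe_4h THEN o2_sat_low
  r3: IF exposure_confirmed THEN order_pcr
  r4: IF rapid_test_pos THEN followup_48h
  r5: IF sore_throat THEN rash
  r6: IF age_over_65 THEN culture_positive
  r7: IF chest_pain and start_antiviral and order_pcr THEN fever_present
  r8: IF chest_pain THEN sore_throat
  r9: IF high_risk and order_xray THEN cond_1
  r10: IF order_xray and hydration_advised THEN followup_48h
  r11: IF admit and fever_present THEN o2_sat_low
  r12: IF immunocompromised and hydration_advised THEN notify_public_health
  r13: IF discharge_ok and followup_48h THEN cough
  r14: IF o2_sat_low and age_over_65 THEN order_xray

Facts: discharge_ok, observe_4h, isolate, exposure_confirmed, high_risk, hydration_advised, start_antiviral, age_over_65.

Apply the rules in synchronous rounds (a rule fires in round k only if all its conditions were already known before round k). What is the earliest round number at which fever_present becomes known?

Round 1 fires r2, r3, r6, giving o2_sat_low, order_pcr, culture_positive.
Round 2 fires r14, giving order_xray.
Round 3 fires r9, r10, giving cond_1, followup_48h.
Round 4 fires r1, r13, giving chest_pain, cough.
Round 5 fires r7, r8, giving fever_present, sore_throat.
fever_present first appears in round 5.

5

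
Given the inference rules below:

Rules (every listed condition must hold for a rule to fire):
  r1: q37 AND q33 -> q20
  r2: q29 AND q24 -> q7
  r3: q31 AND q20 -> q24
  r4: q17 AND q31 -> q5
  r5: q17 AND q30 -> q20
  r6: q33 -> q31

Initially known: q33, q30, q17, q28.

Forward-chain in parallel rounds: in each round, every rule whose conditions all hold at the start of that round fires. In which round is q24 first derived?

2

Round 1 — r5, r6, derive q20, q31.
Round 2 — r3, r4, derive q24, q5.
q24 first appears in round 2.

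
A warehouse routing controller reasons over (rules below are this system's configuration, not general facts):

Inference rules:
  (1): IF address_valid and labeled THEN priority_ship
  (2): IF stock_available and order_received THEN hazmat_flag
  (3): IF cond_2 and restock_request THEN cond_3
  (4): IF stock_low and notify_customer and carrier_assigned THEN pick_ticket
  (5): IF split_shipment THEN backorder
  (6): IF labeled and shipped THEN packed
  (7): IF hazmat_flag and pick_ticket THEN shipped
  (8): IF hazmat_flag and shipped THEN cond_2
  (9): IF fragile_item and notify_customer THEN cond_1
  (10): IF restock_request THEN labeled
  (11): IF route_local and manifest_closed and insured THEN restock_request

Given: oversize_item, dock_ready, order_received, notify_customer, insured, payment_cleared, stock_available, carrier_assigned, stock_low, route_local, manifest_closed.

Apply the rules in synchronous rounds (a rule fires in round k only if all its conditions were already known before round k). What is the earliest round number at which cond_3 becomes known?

4

Round 1 fires (2), (4), (11), giving hazmat_flag, pick_ticket, restock_request.
Round 2 fires (7), (10), giving shipped, labeled.
Round 3 fires (6), (8), giving packed, cond_2.
Round 4 fires (3), giving cond_3.
cond_3 first appears in round 4.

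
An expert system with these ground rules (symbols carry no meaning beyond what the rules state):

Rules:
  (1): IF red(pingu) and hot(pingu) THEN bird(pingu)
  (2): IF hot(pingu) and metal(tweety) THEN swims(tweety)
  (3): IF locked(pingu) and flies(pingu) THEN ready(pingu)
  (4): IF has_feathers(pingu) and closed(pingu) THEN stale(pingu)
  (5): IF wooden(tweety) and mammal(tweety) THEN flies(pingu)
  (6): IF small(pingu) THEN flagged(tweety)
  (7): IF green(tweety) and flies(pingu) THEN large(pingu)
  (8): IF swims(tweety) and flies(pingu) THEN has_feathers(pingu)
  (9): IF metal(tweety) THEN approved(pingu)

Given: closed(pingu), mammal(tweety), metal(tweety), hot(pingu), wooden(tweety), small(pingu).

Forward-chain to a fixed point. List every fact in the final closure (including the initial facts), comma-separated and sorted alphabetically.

Round 1: (2) [IF hot(pingu) and metal(tweety) THEN swims(tweety)]; (5) [IF wooden(tweety) and mammal(tweety) THEN flies(pingu)]; (6) [IF small(pingu) THEN flagged(tweety)]; (9) [IF metal(tweety) THEN approved(pingu)]. Adds swims(tweety), flies(pingu), flagged(tweety), approved(pingu).
Round 2: (8) [IF swims(tweety) and flies(pingu) THEN has_feathers(pingu)]. Adds has_feathers(pingu).
Round 3: (4) [IF has_feathers(pingu) and closed(pingu) THEN stale(pingu)]. Adds stale(pingu).

approved(pingu), closed(pingu), flagged(tweety), flies(pingu), has_feathers(pingu), hot(pingu), mammal(tweety), metal(tweety), small(pingu), stale(pingu), swims(tweety), wooden(tweety)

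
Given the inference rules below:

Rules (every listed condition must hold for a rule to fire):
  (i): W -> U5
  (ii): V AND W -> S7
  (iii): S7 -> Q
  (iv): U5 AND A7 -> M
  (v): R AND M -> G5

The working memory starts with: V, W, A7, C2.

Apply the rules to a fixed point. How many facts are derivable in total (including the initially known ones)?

8

Round 1 — (i), (ii), derive U5, S7.
Round 2 — (iii), (iv), derive Q, M.
Closure: {A7, C2, M, Q, S7, U5, V, W} — 8 facts.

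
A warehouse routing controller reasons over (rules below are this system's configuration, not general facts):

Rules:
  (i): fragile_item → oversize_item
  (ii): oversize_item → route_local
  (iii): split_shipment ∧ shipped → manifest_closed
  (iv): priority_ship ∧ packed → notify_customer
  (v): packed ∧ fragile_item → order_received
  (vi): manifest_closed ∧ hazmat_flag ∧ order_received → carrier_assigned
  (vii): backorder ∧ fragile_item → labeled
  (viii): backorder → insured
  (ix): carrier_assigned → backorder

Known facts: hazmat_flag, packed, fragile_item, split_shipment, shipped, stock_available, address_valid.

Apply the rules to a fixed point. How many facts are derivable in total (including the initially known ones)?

15

[1] (i) [fragile_item → oversize_item]; (iii) [split_shipment ∧ shipped → manifest_closed]; (v) [packed ∧ fragile_item → order_received]. ⇒ new: oversize_item, manifest_closed, order_received.
[2] (ii) [oversize_item → route_local]; (vi) [manifest_closed ∧ hazmat_flag ∧ order_received → carrier_assigned]. ⇒ new: route_local, carrier_assigned.
[3] (ix) [carrier_assigned → backorder]. ⇒ new: backorder.
[4] (vii) [backorder ∧ fragile_item → labeled]; (viii) [backorder → insured]. ⇒ new: labeled, insured.
Closure: {address_valid, backorder, carrier_assigned, fragile_item, hazmat_flag, insured, labeled, manifest_closed, order_received, oversize_item, packed, route_local, shipped, split_shipment, stock_available} — 15 facts.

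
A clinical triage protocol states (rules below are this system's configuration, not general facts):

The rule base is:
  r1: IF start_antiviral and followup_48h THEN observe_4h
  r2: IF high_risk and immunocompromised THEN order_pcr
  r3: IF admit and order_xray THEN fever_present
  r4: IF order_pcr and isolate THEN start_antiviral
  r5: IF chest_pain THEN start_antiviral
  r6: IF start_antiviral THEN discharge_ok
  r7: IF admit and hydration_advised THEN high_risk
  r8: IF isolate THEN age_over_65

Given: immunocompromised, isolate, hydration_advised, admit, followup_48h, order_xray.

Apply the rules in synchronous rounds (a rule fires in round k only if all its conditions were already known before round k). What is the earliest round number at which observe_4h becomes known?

Round 1 — r3, r7, r8, derive fever_present, high_risk, age_over_65.
Round 2 — r2, derive order_pcr.
Round 3 — r4, derive start_antiviral.
Round 4 — r1, r6, derive observe_4h, discharge_ok.
observe_4h first appears in round 4.

4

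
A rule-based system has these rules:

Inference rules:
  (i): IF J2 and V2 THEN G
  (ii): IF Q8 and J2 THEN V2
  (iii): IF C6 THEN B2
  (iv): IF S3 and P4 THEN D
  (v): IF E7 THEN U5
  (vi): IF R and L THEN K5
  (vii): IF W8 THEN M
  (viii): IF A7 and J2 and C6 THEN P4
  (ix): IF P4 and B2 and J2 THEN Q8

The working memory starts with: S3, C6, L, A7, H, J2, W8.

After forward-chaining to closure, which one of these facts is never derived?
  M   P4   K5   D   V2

Round 1: (iii) [IF C6 THEN B2]; (vii) [IF W8 THEN M]; (viii) [IF A7 and J2 and C6 THEN P4]. New: B2, M, P4.
Round 2: (iv) [IF S3 and P4 THEN D]; (ix) [IF P4 and B2 and J2 THEN Q8]. New: D, Q8.
Round 3: (ii) [IF Q8 and J2 THEN V2]. New: V2.
Round 4: (i) [IF J2 and V2 THEN G]. New: G.
Derived: V2 (round 3), M (round 1), P4 (round 1), D (round 2). K5 never appears in any round.

K5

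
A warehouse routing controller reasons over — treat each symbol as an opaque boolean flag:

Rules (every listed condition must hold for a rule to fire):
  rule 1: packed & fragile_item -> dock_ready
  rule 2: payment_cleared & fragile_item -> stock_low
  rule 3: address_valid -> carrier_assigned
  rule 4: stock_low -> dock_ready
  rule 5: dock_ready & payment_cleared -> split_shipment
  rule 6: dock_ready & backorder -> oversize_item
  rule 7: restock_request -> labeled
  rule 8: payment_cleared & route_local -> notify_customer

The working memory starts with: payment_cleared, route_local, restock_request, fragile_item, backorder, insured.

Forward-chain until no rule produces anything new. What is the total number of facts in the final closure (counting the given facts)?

Round 1 — rule 2, rule 7, rule 8, derive stock_low, labeled, notify_customer.
Round 2 — rule 4, derive dock_ready.
Round 3 — rule 5, rule 6, derive split_shipment, oversize_item.
Closure: {backorder, dock_ready, fragile_item, insured, labeled, notify_customer, oversize_item, payment_cleared, restock_request, route_local, split_shipment, stock_low} — 12 facts.

12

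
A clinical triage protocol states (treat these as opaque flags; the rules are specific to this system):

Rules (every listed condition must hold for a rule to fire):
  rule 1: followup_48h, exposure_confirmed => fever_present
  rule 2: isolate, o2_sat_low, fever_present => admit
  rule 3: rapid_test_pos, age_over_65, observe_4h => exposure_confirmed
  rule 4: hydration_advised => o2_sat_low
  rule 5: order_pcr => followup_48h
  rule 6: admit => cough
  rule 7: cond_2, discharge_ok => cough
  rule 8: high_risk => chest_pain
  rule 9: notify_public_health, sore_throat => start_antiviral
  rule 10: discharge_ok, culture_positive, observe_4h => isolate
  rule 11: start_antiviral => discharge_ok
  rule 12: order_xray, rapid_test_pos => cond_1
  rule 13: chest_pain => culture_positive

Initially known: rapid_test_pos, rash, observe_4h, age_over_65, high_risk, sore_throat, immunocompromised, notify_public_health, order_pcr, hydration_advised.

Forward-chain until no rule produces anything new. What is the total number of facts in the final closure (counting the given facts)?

Round 1 — rule 3, rule 4, rule 5, rule 8, rule 9, derive exposure_confirmed, o2_sat_low, followup_48h, chest_pain, start_antiviral.
Round 2 — rule 1, rule 11, rule 13, derive fever_present, discharge_ok, culture_positive.
Round 3 — rule 10, derive isolate.
Round 4 — rule 2, derive admit.
Round 5 — rule 6, derive cough.
Closure: {admit, age_over_65, chest_pain, cough, culture_positive, discharge_ok, exposure_confirmed, fever_present, followup_48h, high_risk, hydration_advised, immunocompromised, isolate, notify_public_health, o2_sat_low, observe_4h, order_pcr, rapid_test_pos, rash, sore_throat, start_antiviral} — 21 facts.

21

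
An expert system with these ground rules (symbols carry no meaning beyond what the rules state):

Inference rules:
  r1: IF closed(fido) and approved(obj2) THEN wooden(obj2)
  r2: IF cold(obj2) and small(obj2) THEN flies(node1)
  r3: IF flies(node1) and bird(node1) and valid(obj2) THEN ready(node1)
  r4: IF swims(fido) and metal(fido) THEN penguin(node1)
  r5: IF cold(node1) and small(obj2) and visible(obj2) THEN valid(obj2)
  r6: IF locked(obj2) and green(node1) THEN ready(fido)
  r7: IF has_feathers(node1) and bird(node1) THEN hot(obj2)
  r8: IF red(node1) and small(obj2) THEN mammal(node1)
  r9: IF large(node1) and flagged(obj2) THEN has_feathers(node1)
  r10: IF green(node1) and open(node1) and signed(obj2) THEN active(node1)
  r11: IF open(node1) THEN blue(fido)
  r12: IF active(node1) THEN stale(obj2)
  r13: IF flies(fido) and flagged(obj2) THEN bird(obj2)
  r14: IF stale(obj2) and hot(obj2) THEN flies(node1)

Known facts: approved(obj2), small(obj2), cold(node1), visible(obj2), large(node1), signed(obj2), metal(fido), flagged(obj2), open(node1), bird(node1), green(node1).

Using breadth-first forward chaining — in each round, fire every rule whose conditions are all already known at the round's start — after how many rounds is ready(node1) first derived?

Round 1 fires r5, r9, r10, r11, giving valid(obj2), has_feathers(node1), active(node1), blue(fido).
Round 2 fires r7, r12, giving hot(obj2), stale(obj2).
Round 3 fires r14, giving flies(node1).
Round 4 fires r3, giving ready(node1).
ready(node1) first appears in round 4.

4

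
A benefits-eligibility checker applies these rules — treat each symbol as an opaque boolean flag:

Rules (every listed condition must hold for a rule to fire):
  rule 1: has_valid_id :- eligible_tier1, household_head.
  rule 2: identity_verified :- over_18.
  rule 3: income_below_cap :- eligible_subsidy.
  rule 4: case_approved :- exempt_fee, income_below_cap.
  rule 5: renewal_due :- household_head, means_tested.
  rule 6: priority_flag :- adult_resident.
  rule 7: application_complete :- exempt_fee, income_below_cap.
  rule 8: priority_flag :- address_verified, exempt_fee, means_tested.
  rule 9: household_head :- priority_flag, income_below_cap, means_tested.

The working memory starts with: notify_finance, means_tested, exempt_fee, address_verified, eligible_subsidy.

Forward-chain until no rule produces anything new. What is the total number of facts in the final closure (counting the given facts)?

11

[1] rule 3 [income_below_cap :- eligible_subsidy.]; rule 8 [priority_flag :- address_verified, exempt_fee, means_tested.]. ⇒ new: income_below_cap, priority_flag.
[2] rule 4 [case_approved :- exempt_fee, income_below_cap.]; rule 7 [application_complete :- exempt_fee, income_below_cap.]; rule 9 [household_head :- priority_flag, income_below_cap, means_tested.]. ⇒ new: case_approved, application_complete, household_head.
[3] rule 5 [renewal_due :- household_head, means_tested.]. ⇒ new: renewal_due.
Closure: {address_verified, application_complete, case_approved, eligible_subsidy, exempt_fee, household_head, income_below_cap, means_tested, notify_finance, priority_flag, renewal_due} — 11 facts.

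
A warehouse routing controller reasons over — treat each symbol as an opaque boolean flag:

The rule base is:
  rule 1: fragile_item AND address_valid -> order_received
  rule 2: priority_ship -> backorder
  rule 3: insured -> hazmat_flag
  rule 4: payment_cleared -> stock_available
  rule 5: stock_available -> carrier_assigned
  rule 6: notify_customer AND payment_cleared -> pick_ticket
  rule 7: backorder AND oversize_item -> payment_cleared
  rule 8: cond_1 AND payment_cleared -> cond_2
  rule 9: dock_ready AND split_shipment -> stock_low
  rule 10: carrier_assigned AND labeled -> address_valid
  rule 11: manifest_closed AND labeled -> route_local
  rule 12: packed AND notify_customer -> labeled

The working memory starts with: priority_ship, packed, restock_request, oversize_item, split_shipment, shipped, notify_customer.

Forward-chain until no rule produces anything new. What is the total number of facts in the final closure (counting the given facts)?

[1] rule 2 [priority_ship -> backorder]; rule 12 [packed AND notify_customer -> labeled]. ⇒ new: backorder, labeled.
[2] rule 7 [backorder AND oversize_item -> payment_cleared]. ⇒ new: payment_cleared.
[3] rule 4 [payment_cleared -> stock_available]; rule 6 [notify_customer AND payment_cleared -> pick_ticket]. ⇒ new: stock_available, pick_ticket.
[4] rule 5 [stock_available -> carrier_assigned]. ⇒ new: carrier_assigned.
[5] rule 10 [carrier_assigned AND labeled -> address_valid]. ⇒ new: address_valid.
Closure: {address_valid, backorder, carrier_assigned, labeled, notify_customer, oversize_item, packed, payment_cleared, pick_ticket, priority_ship, restock_request, shipped, split_shipment, stock_available} — 14 facts.

14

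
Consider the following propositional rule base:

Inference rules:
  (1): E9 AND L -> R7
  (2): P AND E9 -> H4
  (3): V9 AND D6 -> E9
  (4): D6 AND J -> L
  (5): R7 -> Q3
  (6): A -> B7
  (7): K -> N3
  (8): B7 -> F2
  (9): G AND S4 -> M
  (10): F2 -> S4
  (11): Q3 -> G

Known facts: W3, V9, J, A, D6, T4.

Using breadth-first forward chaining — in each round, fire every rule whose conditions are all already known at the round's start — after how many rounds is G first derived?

Round 1 fires (3), (4), (6), giving E9, L, B7.
Round 2 fires (1), (8), giving R7, F2.
Round 3 fires (5), (10), giving Q3, S4.
Round 4 fires (11), giving G.
G first appears in round 4.

4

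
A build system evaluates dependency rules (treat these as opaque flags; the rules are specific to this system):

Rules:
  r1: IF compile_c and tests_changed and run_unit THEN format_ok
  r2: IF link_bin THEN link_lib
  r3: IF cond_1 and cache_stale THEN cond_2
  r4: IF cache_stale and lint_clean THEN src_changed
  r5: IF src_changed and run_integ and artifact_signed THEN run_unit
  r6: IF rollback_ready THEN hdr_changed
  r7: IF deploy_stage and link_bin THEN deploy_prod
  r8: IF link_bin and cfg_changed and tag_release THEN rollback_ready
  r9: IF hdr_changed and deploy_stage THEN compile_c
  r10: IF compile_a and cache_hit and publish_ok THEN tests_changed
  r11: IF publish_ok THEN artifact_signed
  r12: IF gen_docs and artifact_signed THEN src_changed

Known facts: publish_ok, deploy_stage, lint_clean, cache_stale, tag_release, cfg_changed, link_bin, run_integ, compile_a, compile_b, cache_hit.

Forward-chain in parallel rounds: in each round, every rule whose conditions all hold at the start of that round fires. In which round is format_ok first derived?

4

[1] r2 [IF link_bin THEN link_lib]; r4 [IF cache_stale and lint_clean THEN src_changed]; r7 [IF deploy_stage and link_bin THEN deploy_prod]; r8 [IF link_bin and cfg_changed and tag_release THEN rollback_ready]; r10 [IF compile_a and cache_hit and publish_ok THEN tests_changed]; r11 [IF publish_ok THEN artifact_signed]. ⇒ new: link_lib, src_changed, deploy_prod, rollback_ready, tests_changed, artifact_signed.
[2] r5 [IF src_changed and run_integ and artifact_signed THEN run_unit]; r6 [IF rollback_ready THEN hdr_changed]. ⇒ new: run_unit, hdr_changed.
[3] r9 [IF hdr_changed and deploy_stage THEN compile_c]. ⇒ new: compile_c.
[4] r1 [IF compile_c and tests_changed and run_unit THEN format_ok]. ⇒ new: format_ok.
format_ok first appears in round 4.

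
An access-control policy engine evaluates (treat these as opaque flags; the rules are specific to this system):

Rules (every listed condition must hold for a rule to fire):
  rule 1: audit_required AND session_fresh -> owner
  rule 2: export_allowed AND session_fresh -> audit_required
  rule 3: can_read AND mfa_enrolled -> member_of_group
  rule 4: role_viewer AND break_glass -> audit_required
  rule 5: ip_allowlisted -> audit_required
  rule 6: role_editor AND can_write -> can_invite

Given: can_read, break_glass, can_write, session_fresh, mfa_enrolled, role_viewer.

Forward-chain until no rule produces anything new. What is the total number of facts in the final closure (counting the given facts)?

Round 1 fires rule 3, rule 4, giving member_of_group, audit_required.
Round 2 fires rule 1, giving owner.
Closure: {audit_required, break_glass, can_read, can_write, member_of_group, mfa_enrolled, owner, role_viewer, session_fresh} — 9 facts.

9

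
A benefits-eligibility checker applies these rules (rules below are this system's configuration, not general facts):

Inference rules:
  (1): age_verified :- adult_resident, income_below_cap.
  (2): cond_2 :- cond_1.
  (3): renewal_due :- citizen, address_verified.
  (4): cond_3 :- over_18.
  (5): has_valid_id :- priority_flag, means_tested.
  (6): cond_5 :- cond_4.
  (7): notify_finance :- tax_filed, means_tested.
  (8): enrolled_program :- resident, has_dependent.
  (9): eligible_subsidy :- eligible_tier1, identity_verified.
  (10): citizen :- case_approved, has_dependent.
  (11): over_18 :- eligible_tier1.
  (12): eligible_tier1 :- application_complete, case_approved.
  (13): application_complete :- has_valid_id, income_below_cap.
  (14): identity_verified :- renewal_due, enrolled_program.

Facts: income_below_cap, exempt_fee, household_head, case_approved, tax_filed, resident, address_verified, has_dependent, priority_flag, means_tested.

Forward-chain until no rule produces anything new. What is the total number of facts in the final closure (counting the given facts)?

21

Round 1 fires (5), (7), (8), (10), giving has_valid_id, notify_finance, enrolled_program, citizen.
Round 2 fires (3), (13), giving renewal_due, application_complete.
Round 3 fires (12), (14), giving eligible_tier1, identity_verified.
Round 4 fires (9), (11), giving eligible_subsidy, over_18.
Round 5 fires (4), giving cond_3.
Closure: {address_verified, application_complete, case_approved, citizen, cond_3, eligible_subsidy, eligible_tier1, enrolled_program, exempt_fee, has_dependent, has_valid_id, household_head, identity_verified, income_below_cap, means_tested, notify_finance, over_18, priority_flag, renewal_due, resident, tax_filed} — 21 facts.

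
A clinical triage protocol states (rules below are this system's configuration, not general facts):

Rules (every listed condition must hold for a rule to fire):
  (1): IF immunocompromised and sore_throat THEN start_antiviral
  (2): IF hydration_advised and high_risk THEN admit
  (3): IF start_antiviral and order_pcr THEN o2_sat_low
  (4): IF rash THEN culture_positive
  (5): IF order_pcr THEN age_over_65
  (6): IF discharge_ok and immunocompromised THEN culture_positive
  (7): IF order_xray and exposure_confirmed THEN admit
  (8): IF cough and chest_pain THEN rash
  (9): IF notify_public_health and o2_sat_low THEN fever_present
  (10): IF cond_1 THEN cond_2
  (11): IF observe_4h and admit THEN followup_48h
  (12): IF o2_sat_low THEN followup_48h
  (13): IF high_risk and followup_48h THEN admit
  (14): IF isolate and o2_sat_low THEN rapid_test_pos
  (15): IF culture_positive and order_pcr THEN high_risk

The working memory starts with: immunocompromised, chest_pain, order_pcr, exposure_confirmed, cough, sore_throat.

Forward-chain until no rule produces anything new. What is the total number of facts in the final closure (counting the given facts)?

Round 1: (1) [IF immunocompromised and sore_throat THEN start_antiviral]; (5) [IF order_pcr THEN age_over_65]; (8) [IF cough and chest_pain THEN rash]. Adds start_antiviral, age_over_65, rash.
Round 2: (3) [IF start_antiviral and order_pcr THEN o2_sat_low]; (4) [IF rash THEN culture_positive]. Adds o2_sat_low, culture_positive.
Round 3: (12) [IF o2_sat_low THEN followup_48h]; (15) [IF culture_positive and order_pcr THEN high_risk]. Adds followup_48h, high_risk.
Round 4: (13) [IF high_risk and followup_48h THEN admit]. Adds admit.
Closure: {admit, age_over_65, chest_pain, cough, culture_positive, exposure_confirmed, followup_48h, high_risk, immunocompromised, o2_sat_low, order_pcr, rash, sore_throat, start_antiviral} — 14 facts.

14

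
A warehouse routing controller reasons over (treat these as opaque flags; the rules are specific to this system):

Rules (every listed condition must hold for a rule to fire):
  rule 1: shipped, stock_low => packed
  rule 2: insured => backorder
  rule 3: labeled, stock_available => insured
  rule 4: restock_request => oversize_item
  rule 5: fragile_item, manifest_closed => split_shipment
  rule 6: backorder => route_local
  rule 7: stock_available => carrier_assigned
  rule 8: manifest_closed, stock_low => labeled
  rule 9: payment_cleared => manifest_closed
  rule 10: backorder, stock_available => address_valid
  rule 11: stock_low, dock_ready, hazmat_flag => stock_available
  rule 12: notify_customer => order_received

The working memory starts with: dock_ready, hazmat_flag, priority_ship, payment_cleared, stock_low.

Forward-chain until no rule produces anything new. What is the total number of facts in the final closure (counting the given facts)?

[1] rule 9 [payment_cleared => manifest_closed]; rule 11 [stock_low, dock_ready, hazmat_flag => stock_available]. ⇒ new: manifest_closed, stock_available.
[2] rule 7 [stock_available => carrier_assigned]; rule 8 [manifest_closed, stock_low => labeled]. ⇒ new: carrier_assigned, labeled.
[3] rule 3 [labeled, stock_available => insured]. ⇒ new: insured.
[4] rule 2 [insured => backorder]. ⇒ new: backorder.
[5] rule 6 [backorder => route_local]; rule 10 [backorder, stock_available => address_valid]. ⇒ new: route_local, address_valid.
Closure: {address_valid, backorder, carrier_assigned, dock_ready, hazmat_flag, insured, labeled, manifest_closed, payment_cleared, priority_ship, route_local, stock_available, stock_low} — 13 facts.

13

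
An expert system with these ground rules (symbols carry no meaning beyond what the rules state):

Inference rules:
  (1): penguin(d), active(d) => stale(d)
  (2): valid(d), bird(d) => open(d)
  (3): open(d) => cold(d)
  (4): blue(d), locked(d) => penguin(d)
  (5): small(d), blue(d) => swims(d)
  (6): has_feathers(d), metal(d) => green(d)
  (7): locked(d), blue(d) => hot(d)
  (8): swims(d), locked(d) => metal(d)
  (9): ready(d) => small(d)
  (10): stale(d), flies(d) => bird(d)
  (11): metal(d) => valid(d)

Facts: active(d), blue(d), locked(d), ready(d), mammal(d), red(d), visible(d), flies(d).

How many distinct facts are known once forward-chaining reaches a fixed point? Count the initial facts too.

Round 1 — (4), (7), (9), derive penguin(d), hot(d), small(d).
Round 2 — (1), (5), derive stale(d), swims(d).
Round 3 — (8), (10), derive metal(d), bird(d).
Round 4 — (11), derive valid(d).
Round 5 — (2), derive open(d).
Round 6 — (3), derive cold(d).
Closure: {active(d), bird(d), blue(d), cold(d), flies(d), hot(d), locked(d), mammal(d), metal(d), open(d), penguin(d), ready(d), red(d), small(d), stale(d), swims(d), valid(d), visible(d)} — 18 facts.

18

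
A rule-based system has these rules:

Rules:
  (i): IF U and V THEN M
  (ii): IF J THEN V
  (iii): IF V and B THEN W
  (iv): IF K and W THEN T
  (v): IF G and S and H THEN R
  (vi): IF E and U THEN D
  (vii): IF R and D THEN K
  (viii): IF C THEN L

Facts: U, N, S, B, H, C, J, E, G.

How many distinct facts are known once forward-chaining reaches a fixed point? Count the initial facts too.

17

Round 1: (ii) [IF J THEN V]; (v) [IF G and S and H THEN R]; (vi) [IF E and U THEN D]; (viii) [IF C THEN L]. New: V, R, D, L.
Round 2: (i) [IF U and V THEN M]; (iii) [IF V and B THEN W]; (vii) [IF R and D THEN K]. New: M, W, K.
Round 3: (iv) [IF K and W THEN T]. New: T.
Closure: {B, C, D, E, G, H, J, K, L, M, N, R, S, T, U, V, W} — 17 facts.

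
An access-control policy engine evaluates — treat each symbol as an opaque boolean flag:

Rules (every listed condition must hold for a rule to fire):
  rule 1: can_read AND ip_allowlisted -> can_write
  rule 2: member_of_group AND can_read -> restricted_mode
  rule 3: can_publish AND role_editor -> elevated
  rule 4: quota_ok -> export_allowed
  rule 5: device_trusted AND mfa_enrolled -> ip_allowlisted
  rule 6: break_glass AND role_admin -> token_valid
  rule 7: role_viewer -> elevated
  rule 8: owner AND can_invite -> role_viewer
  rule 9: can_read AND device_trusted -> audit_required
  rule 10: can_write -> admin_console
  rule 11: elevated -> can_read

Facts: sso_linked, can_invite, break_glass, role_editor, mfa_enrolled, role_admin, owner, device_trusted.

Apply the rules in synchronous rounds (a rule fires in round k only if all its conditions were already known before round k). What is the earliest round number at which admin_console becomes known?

Round 1 — rule 5, rule 6, rule 8, derive ip_allowlisted, token_valid, role_viewer.
Round 2 — rule 7, derive elevated.
Round 3 — rule 11, derive can_read.
Round 4 — rule 1, rule 9, derive can_write, audit_required.
Round 5 — rule 10, derive admin_console.
admin_console first appears in round 5.

5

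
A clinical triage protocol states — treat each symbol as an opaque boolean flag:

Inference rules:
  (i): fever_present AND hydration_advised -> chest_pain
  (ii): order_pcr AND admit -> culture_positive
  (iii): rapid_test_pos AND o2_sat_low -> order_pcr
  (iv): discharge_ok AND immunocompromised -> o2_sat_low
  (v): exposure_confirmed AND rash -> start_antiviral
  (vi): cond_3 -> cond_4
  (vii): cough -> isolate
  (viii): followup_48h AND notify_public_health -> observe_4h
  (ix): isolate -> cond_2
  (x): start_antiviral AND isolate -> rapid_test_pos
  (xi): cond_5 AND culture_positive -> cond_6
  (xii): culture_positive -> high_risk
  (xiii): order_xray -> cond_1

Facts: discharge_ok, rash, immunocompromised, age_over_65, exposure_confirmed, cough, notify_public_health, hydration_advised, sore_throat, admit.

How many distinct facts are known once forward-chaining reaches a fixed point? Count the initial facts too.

18

Round 1: (iv) [discharge_ok AND immunocompromised -> o2_sat_low]; (v) [exposure_confirmed AND rash -> start_antiviral]; (vii) [cough -> isolate]. New: o2_sat_low, start_antiviral, isolate.
Round 2: (ix) [isolate -> cond_2]; (x) [start_antiviral AND isolate -> rapid_test_pos]. New: cond_2, rapid_test_pos.
Round 3: (iii) [rapid_test_pos AND o2_sat_low -> order_pcr]. New: order_pcr.
Round 4: (ii) [order_pcr AND admit -> culture_positive]. New: culture_positive.
Round 5: (xii) [culture_positive -> high_risk]. New: high_risk.
Closure: {admit, age_over_65, cond_2, cough, culture_positive, discharge_ok, exposure_confirmed, high_risk, hydration_advised, immunocompromised, isolate, notify_public_health, o2_sat_low, order_pcr, rapid_test_pos, rash, sore_throat, start_antiviral} — 18 facts.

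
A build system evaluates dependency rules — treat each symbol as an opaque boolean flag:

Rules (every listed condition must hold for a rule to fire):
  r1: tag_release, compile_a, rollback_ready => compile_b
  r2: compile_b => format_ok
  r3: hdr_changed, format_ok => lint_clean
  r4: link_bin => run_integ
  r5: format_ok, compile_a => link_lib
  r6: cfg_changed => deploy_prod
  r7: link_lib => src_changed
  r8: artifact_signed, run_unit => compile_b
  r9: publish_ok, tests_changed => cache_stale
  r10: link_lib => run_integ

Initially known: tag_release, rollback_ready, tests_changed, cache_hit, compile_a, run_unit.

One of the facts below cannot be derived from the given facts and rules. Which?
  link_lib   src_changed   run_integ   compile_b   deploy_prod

deploy_prod

Round 1 fires r1, giving compile_b.
Round 2 fires r2, giving format_ok.
Round 3 fires r5, giving link_lib.
Round 4 fires r7, r10, giving src_changed, run_integ.
Derived: link_lib (round 3), run_integ (round 4), src_changed (round 4), compile_b (round 1). deploy_prod never appears in any round.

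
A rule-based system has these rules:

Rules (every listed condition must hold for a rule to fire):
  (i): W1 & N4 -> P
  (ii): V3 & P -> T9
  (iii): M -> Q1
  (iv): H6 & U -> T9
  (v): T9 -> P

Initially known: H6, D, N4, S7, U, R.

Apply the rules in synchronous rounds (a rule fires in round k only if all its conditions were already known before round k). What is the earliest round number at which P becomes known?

2

Round 1 — (iv), derive T9.
Round 2 — (v), derive P.
P first appears in round 2.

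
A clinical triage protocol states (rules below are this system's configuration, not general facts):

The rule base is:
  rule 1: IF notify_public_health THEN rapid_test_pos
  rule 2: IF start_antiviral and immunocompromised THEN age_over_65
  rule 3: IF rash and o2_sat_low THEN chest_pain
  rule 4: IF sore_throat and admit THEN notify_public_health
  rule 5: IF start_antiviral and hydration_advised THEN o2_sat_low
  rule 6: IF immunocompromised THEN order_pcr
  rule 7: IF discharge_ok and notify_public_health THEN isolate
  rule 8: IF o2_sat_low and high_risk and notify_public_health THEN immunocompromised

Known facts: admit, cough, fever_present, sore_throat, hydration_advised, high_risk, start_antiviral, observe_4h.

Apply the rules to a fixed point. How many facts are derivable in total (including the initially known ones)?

Round 1 fires rule 4, rule 5, giving notify_public_health, o2_sat_low.
Round 2 fires rule 1, rule 8, giving rapid_test_pos, immunocompromised.
Round 3 fires rule 2, rule 6, giving age_over_65, order_pcr.
Closure: {admit, age_over_65, cough, fever_present, high_risk, hydration_advised, immunocompromised, notify_public_health, o2_sat_low, observe_4h, order_pcr, rapid_test_pos, sore_throat, start_antiviral} — 14 facts.

14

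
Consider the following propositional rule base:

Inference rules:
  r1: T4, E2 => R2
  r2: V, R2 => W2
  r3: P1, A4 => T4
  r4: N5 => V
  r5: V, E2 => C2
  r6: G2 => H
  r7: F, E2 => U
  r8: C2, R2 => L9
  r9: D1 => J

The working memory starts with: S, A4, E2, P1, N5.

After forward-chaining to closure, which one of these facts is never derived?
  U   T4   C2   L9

U

Round 1 — r3, r4, derive T4, V.
Round 2 — r1, r5, derive R2, C2.
Round 3 — r2, r8, derive W2, L9.
Derived: T4 (round 1), L9 (round 3), C2 (round 2). U never appears in any round.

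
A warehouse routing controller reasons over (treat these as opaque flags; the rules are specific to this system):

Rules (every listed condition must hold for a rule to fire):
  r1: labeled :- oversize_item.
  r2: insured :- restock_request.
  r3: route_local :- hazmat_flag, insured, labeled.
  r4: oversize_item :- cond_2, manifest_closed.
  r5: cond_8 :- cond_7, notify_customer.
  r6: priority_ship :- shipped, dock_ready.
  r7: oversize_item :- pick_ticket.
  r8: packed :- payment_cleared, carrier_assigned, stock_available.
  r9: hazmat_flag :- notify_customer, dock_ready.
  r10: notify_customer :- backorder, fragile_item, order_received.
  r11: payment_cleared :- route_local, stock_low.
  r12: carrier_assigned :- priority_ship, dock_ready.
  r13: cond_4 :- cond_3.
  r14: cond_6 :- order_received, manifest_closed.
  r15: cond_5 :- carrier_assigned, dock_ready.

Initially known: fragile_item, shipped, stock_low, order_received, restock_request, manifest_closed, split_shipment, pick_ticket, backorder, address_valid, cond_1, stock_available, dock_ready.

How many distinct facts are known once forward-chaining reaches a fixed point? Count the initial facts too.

Round 1: r2 [insured :- restock_request.]; r6 [priority_ship :- shipped, dock_ready.]; r7 [oversize_item :- pick_ticket.]; r10 [notify_customer :- backorder, fragile_item, order_received.]; r14 [cond_6 :- order_received, manifest_closed.]. New: insured, priority_ship, oversize_item, notify_customer, cond_6.
Round 2: r1 [labeled :- oversize_item.]; r9 [hazmat_flag :- notify_customer, dock_ready.]; r12 [carrier_assigned :- priority_ship, dock_ready.]. New: labeled, hazmat_flag, carrier_assigned.
Round 3: r3 [route_local :- hazmat_flag, insured, labeled.]; r15 [cond_5 :- carrier_assigned, dock_ready.]. New: route_local, cond_5.
Round 4: r11 [payment_cleared :- route_local, stock_low.]. New: payment_cleared.
Round 5: r8 [packed :- payment_cleared, carrier_assigned, stock_available.]. New: packed.
Closure: {address_valid, backorder, carrier_assigned, cond_1, cond_5, cond_6, dock_ready, fragile_item, hazmat_flag, insured, labeled, manifest_closed, notify_customer, order_received, oversize_item, packed, payment_cleared, pick_ticket, priority_ship, restock_request, route_local, shipped, split_shipment, stock_available, stock_low} — 25 facts.

25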